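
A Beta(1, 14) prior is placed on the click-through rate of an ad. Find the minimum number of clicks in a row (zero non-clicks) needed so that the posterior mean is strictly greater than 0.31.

k = 6

After k clicks and 0 non-clicks the posterior is Beta(1+k, 14), with mean (1+k)/(1+14+k).
Set (1+k)/(15+k) > 0.31 and solve: k > (0.31·15 − 1)/(1 − 0.31) = 5.290.
The smallest integer exceeding 5.290 is 6.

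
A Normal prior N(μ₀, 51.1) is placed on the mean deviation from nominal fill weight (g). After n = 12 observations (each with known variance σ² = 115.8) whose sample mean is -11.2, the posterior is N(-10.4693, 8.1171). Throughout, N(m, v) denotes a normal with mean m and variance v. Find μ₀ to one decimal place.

μ₀ = -6.6

The posterior mean is a precision-weighted average: μ_n = (τ₀μ₀ + τ_data·x̄)/(τ₀+τ_data), with τ₀=1/σ₀² and τ_data=n/σ².
Here τ₀ = 1/51.1 = 0.019569 and τ_data = 12/115.8 = 0.103627, so τ_n = 0.123196.
Rearranging for μ₀: μ₀ = (μ_n·τ_n − τ_data·x̄)/τ₀ = (-10.4693·0.123196 − 0.103627·-11.2) / 0.019569 = -0.129153/0.019569 ≈ -6.6.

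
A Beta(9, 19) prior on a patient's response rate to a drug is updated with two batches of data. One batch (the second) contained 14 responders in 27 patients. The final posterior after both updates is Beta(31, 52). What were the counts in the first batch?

8 responders and 20 non-responders

Sequential conjugate updates are equivalent to a single update on the pooled data, so total successes = posterior α − prior α and total failures = posterior β − prior β.
Total across both batches: 31−9=22 responders, 52−19=33 non-responders.
Subtract the second batch: 22−14=8 responders and 33−13=20 non-responders.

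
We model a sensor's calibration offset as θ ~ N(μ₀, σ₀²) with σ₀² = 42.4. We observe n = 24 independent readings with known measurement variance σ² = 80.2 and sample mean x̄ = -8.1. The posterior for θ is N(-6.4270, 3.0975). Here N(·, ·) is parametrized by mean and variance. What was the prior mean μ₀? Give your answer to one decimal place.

μ₀ = 14.8

With known observation variance, the Normal–Normal posterior has precision τ_n = τ₀ + n/σ² and mean μ_n = (τ₀μ₀ + (n/σ²)x̄)/τ_n.
Here τ₀ = 1/42.4 = 0.023585 and τ_data = 24/80.2 = 0.299252, so τ_n = 0.322837.
Rearranging for μ₀: μ₀ = (μ_n·τ_n − τ_data·x̄)/τ₀ = (-6.4270·0.322837 − 0.299252·-8.1) / 0.023585 = 0.349068/0.023585 ≈ 14.8.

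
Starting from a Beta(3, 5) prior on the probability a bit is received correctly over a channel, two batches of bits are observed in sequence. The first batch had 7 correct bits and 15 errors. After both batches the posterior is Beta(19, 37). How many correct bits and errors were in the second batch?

Sequential conjugate updates are equivalent to a single update on the pooled data, so total successes = posterior α − prior α and total failures = posterior β − prior β.
Total across both batches: 19−3=16 correct bits, 37−5=32 errors.
Subtract the first batch: 16−7=9 correct bits and 32−15=17 errors.

9 correct bits and 17 errors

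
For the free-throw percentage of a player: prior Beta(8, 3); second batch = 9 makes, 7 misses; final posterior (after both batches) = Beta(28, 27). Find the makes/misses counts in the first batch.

Sequential conjugate updates are equivalent to a single update on the pooled data, so total successes = posterior α − prior α and total failures = posterior β − prior β.
Total across both batches: 28−8=20 makes, 27−3=24 misses.
Subtract the second batch: 20−9=11 makes and 24−7=17 misses.

11 makes and 17 misses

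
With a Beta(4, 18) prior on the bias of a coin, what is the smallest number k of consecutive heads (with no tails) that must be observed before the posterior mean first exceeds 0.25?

k = 3

After k heads and 0 tails the posterior is Beta(4+k, 18), with mean (4+k)/(4+18+k).
Set (4+k)/(22+k) > 0.25 and solve: k > (0.25·22 − 4)/(1 − 0.25) = 2.000.
The smallest integer exceeding 2.000 is 3.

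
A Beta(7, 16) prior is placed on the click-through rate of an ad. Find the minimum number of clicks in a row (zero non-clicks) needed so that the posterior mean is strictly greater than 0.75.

k = 42

After k clicks and 0 non-clicks the posterior is Beta(7+k, 16), with mean (7+k)/(7+16+k).
Set (7+k)/(23+k) > 0.75 and solve: k > (0.75·23 − 7)/(1 − 0.75) = 41.000.
The smallest integer exceeding 41.000 is 42, and checking k=42: (49)/(65) = 0.7538 > 0.75.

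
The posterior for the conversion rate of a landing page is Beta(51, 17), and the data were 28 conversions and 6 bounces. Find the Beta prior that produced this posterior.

Beta(23, 11)

Under Beta–binomial conjugacy the posterior parameters are (α+s, β+f).
Subtract the data counts: 51−28=23, 17−6=11.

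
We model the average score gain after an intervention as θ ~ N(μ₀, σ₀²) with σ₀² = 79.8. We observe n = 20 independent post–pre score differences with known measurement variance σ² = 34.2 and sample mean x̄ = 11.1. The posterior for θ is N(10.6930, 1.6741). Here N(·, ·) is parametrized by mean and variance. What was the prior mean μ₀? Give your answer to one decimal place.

μ₀ = -8.3

With known observation variance, the Normal–Normal posterior has precision τ_n = τ₀ + n/σ² and mean μ_n = (τ₀μ₀ + (n/σ²)x̄)/τ_n.
Here τ₀ = 1/79.8 = 0.012531 and τ_data = 20/34.2 = 0.584795, so τ_n = 0.597326.
Rearranging for μ₀: μ₀ = (μ_n·τ_n − τ_data·x̄)/τ₀ = (10.6930·0.597326 − 0.584795·11.1) / 0.012531 = -0.104018/0.012531 ≈ -8.3.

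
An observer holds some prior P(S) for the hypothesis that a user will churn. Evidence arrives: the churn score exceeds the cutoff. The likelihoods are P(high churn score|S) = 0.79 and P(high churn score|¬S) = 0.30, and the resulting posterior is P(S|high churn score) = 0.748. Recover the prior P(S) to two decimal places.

P(S) = 0.53

Bayes' rule in odds form gives O(S|E) = O(S)·[P(E|S)/P(E|¬S)], hence O(S) = O(S|E)/LR.
Posterior odds = 0.748/(1−0.748) = 2.9683. LR = 0.79/0.30 = 2.6333.
Prior odds = 2.9683/2.6333 = 1.1272, so P(S) = 1.1272/(1+1.1272) ≈ 0.53.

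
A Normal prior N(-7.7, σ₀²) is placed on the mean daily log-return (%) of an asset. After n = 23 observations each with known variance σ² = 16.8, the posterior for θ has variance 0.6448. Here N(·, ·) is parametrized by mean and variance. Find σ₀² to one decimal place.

For the Normal–Normal model with known σ², precisions add: τ_n = τ₀ + n/σ².
So 1/σ₀² = 1/0.6448 − 23/16.8 = 1.550868 − 1.369048 = 0.181820.
Hence σ₀² = 1/0.181820 ≈ 5.5.

σ₀² = 5.5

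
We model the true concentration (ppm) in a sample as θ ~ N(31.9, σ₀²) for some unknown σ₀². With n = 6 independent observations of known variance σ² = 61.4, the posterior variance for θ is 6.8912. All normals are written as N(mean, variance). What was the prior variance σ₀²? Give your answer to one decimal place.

σ₀² = 21.1

For the Normal–Normal model with known σ², precisions add: τ_n = τ₀ + n/σ².
So 1/σ₀² = 1/6.8912 − 6/61.4 = 0.145113 − 0.097720 = 0.047393.
Hence σ₀² = 1/0.047393 ≈ 21.1.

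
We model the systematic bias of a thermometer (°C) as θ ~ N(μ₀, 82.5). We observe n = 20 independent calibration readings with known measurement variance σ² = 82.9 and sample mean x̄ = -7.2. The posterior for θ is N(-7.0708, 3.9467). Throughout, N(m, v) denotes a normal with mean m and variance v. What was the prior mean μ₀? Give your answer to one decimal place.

μ₀ = -4.5

With known observation variance, the Normal–Normal posterior has precision τ_n = τ₀ + n/σ² and mean μ_n = (τ₀μ₀ + (n/σ²)x̄)/τ_n.
Here τ₀ = 1/82.5 = 0.012121 and τ_data = 20/82.9 = 0.241255, so τ_n = 0.253376.
Rearranging for μ₀: μ₀ = (μ_n·τ_n − τ_data·x̄)/τ₀ = (-7.0708·0.253376 − 0.241255·-7.2) / 0.012121 = -0.054535/0.012121 ≈ -4.5.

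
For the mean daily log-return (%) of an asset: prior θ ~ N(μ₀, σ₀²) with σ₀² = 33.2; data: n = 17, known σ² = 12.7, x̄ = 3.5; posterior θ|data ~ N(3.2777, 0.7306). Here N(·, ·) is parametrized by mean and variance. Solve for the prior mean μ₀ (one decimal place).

μ₀ = -6.6

With known observation variance, the Normal–Normal posterior has precision τ_n = τ₀ + n/σ² and mean μ_n = (τ₀μ₀ + (n/σ²)x̄)/τ_n.
Here τ₀ = 1/33.2 = 0.030120 and τ_data = 17/12.7 = 1.338583, so τ_n = 1.368703.
Rearranging for μ₀: μ₀ = (μ_n·τ_n − τ_data·x̄)/τ₀ = (3.2777·1.368703 − 1.338583·3.5) / 0.030120 = -0.198843/0.030120 ≈ -6.6.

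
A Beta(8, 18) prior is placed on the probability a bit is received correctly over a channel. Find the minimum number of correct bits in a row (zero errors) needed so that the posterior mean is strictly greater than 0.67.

After k correct bits and 0 errors the posterior is Beta(8+k, 18), with mean (8+k)/(8+18+k).
Set (8+k)/(26+k) > 0.67 and solve: k > (0.67·26 − 8)/(1 − 0.67) = 28.545.
The smallest integer exceeding 28.545 is 29, and checking k=29: (37)/(55) = 0.6727 > 0.67.

k = 29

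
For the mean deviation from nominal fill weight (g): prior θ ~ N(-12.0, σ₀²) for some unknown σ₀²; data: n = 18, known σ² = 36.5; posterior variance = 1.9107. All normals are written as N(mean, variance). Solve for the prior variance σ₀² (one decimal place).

σ₀² = 33.1

Posterior precision equals prior precision plus data precision: 1/σ_n² = 1/σ₀² + n/σ².
So 1/σ₀² = 1/1.9107 − 18/36.5 = 0.523368 − 0.493151 = 0.030217.
Hence σ₀² = 1/0.030217 ≈ 33.1.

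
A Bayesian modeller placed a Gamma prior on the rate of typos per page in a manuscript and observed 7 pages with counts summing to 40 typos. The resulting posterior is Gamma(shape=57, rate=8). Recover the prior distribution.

Gamma(shape=17, rate=1)

Gamma–Poisson conjugacy: posterior shape = α + Σxᵢ, posterior rate = β + n.
So α = 57 − 40 = 17 and β = 8 − 7 = 1.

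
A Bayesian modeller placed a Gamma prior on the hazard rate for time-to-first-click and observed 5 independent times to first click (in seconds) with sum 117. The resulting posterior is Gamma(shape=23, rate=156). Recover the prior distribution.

For an exponential likelihood with a Gamma(α, β) prior on the rate, n observations with total T give posterior Gamma(α+n, β+T).
So α = 23 − 5 = 18 and β = 156 − 117 = 39.

Gamma(shape=18, rate=39)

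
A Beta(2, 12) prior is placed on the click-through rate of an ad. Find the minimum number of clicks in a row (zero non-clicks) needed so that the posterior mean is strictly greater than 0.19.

After k clicks and 0 non-clicks the posterior is Beta(2+k, 12), with mean (2+k)/(2+12+k).
Set (2+k)/(14+k) > 0.19 and solve: k > (0.19·14 − 2)/(1 − 0.19) = 0.815.
The smallest integer exceeding 0.815 is 1.

k = 1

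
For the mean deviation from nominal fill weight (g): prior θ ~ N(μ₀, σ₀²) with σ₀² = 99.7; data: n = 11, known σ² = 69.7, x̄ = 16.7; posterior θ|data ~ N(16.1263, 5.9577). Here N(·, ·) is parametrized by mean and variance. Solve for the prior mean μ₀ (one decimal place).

μ₀ = 7.1

The posterior mean is a precision-weighted average: μ_n = (τ₀μ₀ + τ_data·x̄)/(τ₀+τ_data), with τ₀=1/σ₀² and τ_data=n/σ².
Here τ₀ = 1/99.7 = 0.010030 and τ_data = 11/69.7 = 0.157819, so τ_n = 0.167849.
Rearranging for μ₀: μ₀ = (μ_n·τ_n − τ_data·x̄)/τ₀ = (16.1263·0.167849 − 0.157819·16.7) / 0.010030 = 0.071206/0.010030 ≈ 7.1.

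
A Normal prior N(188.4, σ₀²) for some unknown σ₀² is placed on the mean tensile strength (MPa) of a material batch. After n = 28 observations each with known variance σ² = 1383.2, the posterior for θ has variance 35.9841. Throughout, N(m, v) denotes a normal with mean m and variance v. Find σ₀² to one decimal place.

σ₀² = 132.5

For the Normal–Normal model with known σ², precisions add: τ_n = τ₀ + n/σ².
So 1/σ₀² = 1/35.9841 − 28/1383.2 = 0.027790 − 0.020243 = 0.007547.
Hence σ₀² = 1/0.007547 ≈ 132.5.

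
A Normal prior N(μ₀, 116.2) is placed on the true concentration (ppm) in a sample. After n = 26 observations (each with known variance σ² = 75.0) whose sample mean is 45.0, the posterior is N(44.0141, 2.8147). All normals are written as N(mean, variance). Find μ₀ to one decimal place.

The posterior mean is a precision-weighted average: μ_n = (τ₀μ₀ + τ_data·x̄)/(τ₀+τ_data), with τ₀=1/σ₀² and τ_data=n/σ².
Here τ₀ = 1/116.2 = 0.008606 and τ_data = 26/75.0 = 0.346667, so τ_n = 0.355273.
Rearranging for μ₀: μ₀ = (μ_n·τ_n − τ_data·x̄)/τ₀ = (44.0141·0.355273 − 0.346667·45.0) / 0.008606 = 0.037006/0.008606 ≈ 4.3.

μ₀ = 4.3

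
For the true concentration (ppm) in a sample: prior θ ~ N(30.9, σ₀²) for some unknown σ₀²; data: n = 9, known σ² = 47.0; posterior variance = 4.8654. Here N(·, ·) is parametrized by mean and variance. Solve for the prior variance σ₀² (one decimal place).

σ₀² = 71.2

Posterior precision equals prior precision plus data precision: 1/σ_n² = 1/σ₀² + n/σ².
So 1/σ₀² = 1/4.8654 − 9/47.0 = 0.205533 − 0.191489 = 0.014044.
Hence σ₀² = 1/0.014044 ≈ 71.2.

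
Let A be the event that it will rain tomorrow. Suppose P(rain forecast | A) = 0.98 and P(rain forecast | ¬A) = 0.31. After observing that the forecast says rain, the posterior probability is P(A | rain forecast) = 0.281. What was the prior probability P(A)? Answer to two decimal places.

P(A) = 0.11

Bayes' rule in odds form gives O(A|E) = O(A)·[P(E|A)/P(E|¬A)], hence O(A) = O(A|E)/LR.
Posterior odds = 0.281/(1−0.281) = 0.3908. LR = 0.98/0.31 = 3.1613.
Prior odds = 0.3908/3.1613 = 0.1236, so P(A) = 0.1236/(1+0.1236) ≈ 0.11.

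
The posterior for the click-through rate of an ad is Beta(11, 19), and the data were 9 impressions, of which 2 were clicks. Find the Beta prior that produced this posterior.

Beta is conjugate to the binomial likelihood: posterior = Beta(α+s, β+f).
Subtract the data counts: 11−2=9, 19−7=12.

Beta(9, 12)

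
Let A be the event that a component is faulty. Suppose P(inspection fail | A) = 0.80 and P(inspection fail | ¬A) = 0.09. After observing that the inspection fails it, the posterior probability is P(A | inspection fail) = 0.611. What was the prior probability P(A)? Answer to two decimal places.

Bayes' rule in odds form gives O(A|E) = O(A)·[P(E|A)/P(E|¬A)], hence O(A) = O(A|E)/LR.
Posterior odds = 0.611/(1−0.611) = 1.5707. LR = 0.80/0.09 = 8.8889.
Prior odds = 1.5707/8.8889 = 0.1767, so P(A) = 0.1767/(1+0.1767) ≈ 0.15.

P(A) = 0.15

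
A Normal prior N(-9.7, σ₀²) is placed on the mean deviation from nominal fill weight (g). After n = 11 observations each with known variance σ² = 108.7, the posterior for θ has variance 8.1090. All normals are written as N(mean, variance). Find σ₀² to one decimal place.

σ₀² = 45.2

Posterior precision equals prior precision plus data precision: 1/σ_n² = 1/σ₀² + n/σ².
So 1/σ₀² = 1/8.1090 − 11/108.7 = 0.123320 − 0.101196 = 0.022124.
Hence σ₀² = 1/0.022124 ≈ 45.2.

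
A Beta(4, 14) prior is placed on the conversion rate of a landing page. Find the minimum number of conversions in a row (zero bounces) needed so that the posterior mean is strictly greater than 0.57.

After k conversions and 0 bounces the posterior is Beta(4+k, 14), with mean (4+k)/(4+14+k).
Set (4+k)/(18+k) > 0.57 and solve: k > (0.57·18 − 4)/(1 − 0.57) = 14.558.
The smallest integer exceeding 14.558 is 15.

k = 15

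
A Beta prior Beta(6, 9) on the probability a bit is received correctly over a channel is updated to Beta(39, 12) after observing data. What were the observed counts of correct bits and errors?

33 correct bits and 3 errors

Under Beta–binomial conjugacy the posterior parameters are (a+s, b+f).
So s = 39 − 6 = 33 and f = 12 − 9 = 3.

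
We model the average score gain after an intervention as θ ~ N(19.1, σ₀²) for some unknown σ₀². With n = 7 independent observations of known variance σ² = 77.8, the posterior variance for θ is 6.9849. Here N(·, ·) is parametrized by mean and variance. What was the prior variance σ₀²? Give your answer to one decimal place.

σ₀² = 18.8

Posterior precision equals prior precision plus data precision: 1/σ_n² = 1/σ₀² + n/σ².
So 1/σ₀² = 1/6.9849 − 7/77.8 = 0.143166 − 0.089974 = 0.053192.
Hence σ₀² = 1/0.053192 ≈ 18.8.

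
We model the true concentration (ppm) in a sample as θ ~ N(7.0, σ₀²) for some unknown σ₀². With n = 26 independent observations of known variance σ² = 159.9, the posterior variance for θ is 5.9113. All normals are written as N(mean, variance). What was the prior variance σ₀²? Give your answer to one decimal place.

For the Normal–Normal model with known σ², precisions add: τ_n = τ₀ + n/σ².
So 1/σ₀² = 1/5.9113 − 26/159.9 = 0.169168 − 0.162602 = 0.006566.
Hence σ₀² = 1/0.006566 ≈ 152.3.

σ₀² = 152.3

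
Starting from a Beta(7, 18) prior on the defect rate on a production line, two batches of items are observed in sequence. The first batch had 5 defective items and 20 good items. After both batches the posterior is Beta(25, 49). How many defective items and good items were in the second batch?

13 defective items and 11 good items

Sequential conjugate updates are equivalent to a single update on the pooled data, so total successes = posterior α − prior α and total failures = posterior β − prior β.
Total across both batches: 25−7=18 defective items, 49−18=31 good items.
Subtract the first batch: 18−5=13 defective items and 31−20=11 good items.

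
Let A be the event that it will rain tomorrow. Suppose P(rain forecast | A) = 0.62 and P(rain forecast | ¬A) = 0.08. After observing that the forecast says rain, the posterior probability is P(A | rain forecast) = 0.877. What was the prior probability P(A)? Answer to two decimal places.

In odds form, posterior odds = prior odds × likelihood ratio, so prior odds = posterior odds ÷ LR.
Posterior odds = 0.877/(1−0.877) = 7.1301. LR = 0.62/0.08 = 7.7500.
Prior odds = 7.1301/7.7500 = 0.9200, so P(A) = 0.9200/(1+0.9200) ≈ 0.48.

P(A) = 0.48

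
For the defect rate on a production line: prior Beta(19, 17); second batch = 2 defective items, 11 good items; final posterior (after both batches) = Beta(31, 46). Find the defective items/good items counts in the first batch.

Because Beta–binomial updating is additive in the counts, the combined data contributed (α_post−α_prior, β_post−β_prior) successes and failures.
Total across both batches: 31−19=12 defective items, 46−17=29 good items.
Subtract the second batch: 12−2=10 defective items and 29−11=18 good items.

10 defective items and 18 good items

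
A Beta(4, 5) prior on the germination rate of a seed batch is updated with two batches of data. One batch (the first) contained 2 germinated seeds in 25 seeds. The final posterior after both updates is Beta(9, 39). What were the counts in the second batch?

3 germinated seeds and 11 non-germinating seeds

Sequential conjugate updates are equivalent to a single update on the pooled data, so total successes = posterior α − prior α and total failures = posterior β − prior β.
Total across both batches: 9−4=5 germinated seeds, 39−5=34 non-germinating seeds.
Subtract the first batch: 5−2=3 germinated seeds and 34−23=11 non-germinating seeds.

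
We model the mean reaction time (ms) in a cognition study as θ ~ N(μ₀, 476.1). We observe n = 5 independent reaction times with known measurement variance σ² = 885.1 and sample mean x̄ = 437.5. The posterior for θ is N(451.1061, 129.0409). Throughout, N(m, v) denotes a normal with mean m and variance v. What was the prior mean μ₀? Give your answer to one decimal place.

With known observation variance, the Normal–Normal posterior has precision τ_n = τ₀ + n/σ² and mean μ_n = (τ₀μ₀ + (n/σ²)x̄)/τ_n.
Here τ₀ = 1/476.1 = 0.002100 and τ_data = 5/885.1 = 0.005649, so τ_n = 0.007749.
Rearranging for μ₀: μ₀ = (μ_n·τ_n − τ_data·x̄)/τ₀ = (451.1061·0.007749 − 0.005649·437.5) / 0.002100 = 1.024184/0.002100 ≈ 487.7.

μ₀ = 487.7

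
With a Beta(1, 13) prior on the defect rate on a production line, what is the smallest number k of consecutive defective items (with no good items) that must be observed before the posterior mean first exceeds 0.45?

After k defective items and 0 good items the posterior is Beta(1+k, 13), with mean (1+k)/(1+13+k).
Set (1+k)/(14+k) > 0.45 and solve: k > (0.45·14 − 1)/(1 − 0.45) = 9.636.
The smallest integer exceeding 9.636 is 10, and checking k=10: (11)/(24) = 0.4583 > 0.45.

k = 10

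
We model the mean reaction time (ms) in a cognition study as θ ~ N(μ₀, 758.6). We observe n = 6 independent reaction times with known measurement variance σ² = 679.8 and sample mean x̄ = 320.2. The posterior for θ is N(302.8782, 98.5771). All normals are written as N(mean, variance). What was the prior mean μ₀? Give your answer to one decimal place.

The posterior mean is a precision-weighted average: μ_n = (τ₀μ₀ + τ_data·x̄)/(τ₀+τ_data), with τ₀=1/σ₀² and τ_data=n/σ².
Here τ₀ = 1/758.6 = 0.001318 and τ_data = 6/679.8 = 0.008826, so τ_n = 0.010144.
Rearranging for μ₀: μ₀ = (μ_n·τ_n − τ_data·x̄)/τ₀ = (302.8782·0.010144 − 0.008826·320.2) / 0.001318 = 0.246311/0.001318 ≈ 186.9.

μ₀ = 186.9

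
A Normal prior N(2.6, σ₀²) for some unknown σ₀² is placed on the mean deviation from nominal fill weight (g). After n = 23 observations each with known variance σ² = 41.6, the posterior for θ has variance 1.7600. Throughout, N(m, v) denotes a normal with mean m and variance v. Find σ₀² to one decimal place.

σ₀² = 65.4

Posterior precision equals prior precision plus data precision: 1/σ_n² = 1/σ₀² + n/σ².
So 1/σ₀² = 1/1.7600 − 23/41.6 = 0.568182 − 0.552885 = 0.015297.
Hence σ₀² = 1/0.015297 ≈ 65.4.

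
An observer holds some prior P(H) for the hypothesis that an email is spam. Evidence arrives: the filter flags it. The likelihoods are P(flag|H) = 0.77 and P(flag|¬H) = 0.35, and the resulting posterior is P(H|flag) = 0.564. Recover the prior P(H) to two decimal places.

Bayes' rule in odds form gives O(H|E) = O(H)·[P(E|H)/P(E|¬H)], hence O(H) = O(H|E)/LR.
Posterior odds = 0.564/(1−0.564) = 1.2936. LR = 0.77/0.35 = 2.2000.
Prior odds = 1.2936/2.2000 = 0.5880, so P(H) = 0.5880/(1+0.5880) ≈ 0.37.

P(H) = 0.37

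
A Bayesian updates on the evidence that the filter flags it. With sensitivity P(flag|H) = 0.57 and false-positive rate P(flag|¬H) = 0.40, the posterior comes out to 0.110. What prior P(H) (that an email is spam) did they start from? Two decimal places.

P(H) = 0.08

In odds form, posterior odds = prior odds × likelihood ratio, so prior odds = posterior odds ÷ LR.
Posterior odds = 0.110/(1−0.110) = 0.1236. LR = 0.57/0.40 = 1.4250.
Prior odds = 0.1236/1.4250 = 0.0867, so P(H) = 0.0867/(1+0.0867) ≈ 0.08.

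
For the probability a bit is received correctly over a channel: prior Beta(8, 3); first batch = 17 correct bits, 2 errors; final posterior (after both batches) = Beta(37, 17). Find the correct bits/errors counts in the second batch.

Sequential conjugate updates are equivalent to a single update on the pooled data, so total successes = posterior α − prior α and total failures = posterior β − prior β.
Total across both batches: 37−8=29 correct bits, 17−3=14 errors.
Subtract the first batch: 29−17=12 correct bits and 14−2=12 errors.

12 correct bits and 12 errors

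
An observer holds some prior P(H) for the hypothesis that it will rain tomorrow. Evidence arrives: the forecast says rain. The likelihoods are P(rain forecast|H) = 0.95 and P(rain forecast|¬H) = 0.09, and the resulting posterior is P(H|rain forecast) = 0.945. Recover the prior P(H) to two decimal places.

P(H) = 0.62

In odds form, posterior odds = prior odds × likelihood ratio, so prior odds = posterior odds ÷ LR.
Posterior odds = 0.945/(1−0.945) = 17.1818. LR = 0.95/0.09 = 10.5556.
Prior odds = 17.1818/10.5556 = 1.6277, so P(H) = 1.6277/(1+1.6277) ≈ 0.62.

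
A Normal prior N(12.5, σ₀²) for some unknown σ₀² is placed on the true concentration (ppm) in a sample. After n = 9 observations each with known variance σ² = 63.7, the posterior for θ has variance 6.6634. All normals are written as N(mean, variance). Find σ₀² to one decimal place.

σ₀² = 113.8

For the Normal–Normal model with known σ², precisions add: τ_n = τ₀ + n/σ².
So 1/σ₀² = 1/6.6634 − 9/63.7 = 0.150074 − 0.141287 = 0.008787.
Hence σ₀² = 1/0.008787 ≈ 113.8.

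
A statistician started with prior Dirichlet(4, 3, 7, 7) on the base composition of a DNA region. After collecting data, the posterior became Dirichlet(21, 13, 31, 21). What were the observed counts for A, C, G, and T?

counts (17, 10, 24, 14)

For a Dirichlet(α) prior with multinomial counts c, the posterior is Dirichlet(α + c) componentwise.
Counts are posterior − prior componentwise: 21−4=17, 13−3=10, 31−7=24, 21−7=14.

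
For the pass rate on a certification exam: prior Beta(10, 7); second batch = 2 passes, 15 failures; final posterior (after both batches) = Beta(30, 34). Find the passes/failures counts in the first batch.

18 passes and 12 failures

Sequential conjugate updates are equivalent to a single update on the pooled data, so total successes = posterior α − prior α and total failures = posterior β − prior β.
Total across both batches: 30−10=20 passes, 34−7=27 failures.
Subtract the second batch: 20−2=18 passes and 27−15=12 failures.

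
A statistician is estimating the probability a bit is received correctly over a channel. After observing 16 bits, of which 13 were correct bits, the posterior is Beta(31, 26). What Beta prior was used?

Beta(18, 23)

Under Beta–binomial conjugacy the posterior parameters are (a+s, b+f).
Subtract the data counts: 31−13=18, 26−3=23.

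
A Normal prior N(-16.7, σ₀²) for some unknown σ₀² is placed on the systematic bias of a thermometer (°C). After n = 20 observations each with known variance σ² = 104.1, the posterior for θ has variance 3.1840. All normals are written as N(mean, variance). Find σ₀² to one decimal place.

σ₀² = 8.2

For the Normal–Normal model with known σ², precisions add: τ_n = τ₀ + n/σ².
So 1/σ₀² = 1/3.1840 − 20/104.1 = 0.314070 − 0.192123 = 0.121947.
Hence σ₀² = 1/0.121947 ≈ 8.2.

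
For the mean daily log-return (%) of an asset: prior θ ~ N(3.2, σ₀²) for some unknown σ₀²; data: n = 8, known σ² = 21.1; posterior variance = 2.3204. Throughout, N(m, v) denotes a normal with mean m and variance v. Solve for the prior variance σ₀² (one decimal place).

For the Normal–Normal model with known σ², precisions add: τ_n = τ₀ + n/σ².
So 1/σ₀² = 1/2.3204 − 8/21.1 = 0.430960 − 0.379147 = 0.051813.
Hence σ₀² = 1/0.051813 ≈ 19.3.

σ₀² = 19.3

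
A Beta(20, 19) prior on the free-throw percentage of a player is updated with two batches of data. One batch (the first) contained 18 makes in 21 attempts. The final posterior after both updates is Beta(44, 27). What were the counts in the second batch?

6 makes and 5 misses

Sequential conjugate updates are equivalent to a single update on the pooled data, so total successes = posterior α − prior α and total failures = posterior β − prior β.
Total across both batches: 44−20=24 makes, 27−19=8 misses.
Subtract the first batch: 24−18=6 makes and 8−3=5 misses.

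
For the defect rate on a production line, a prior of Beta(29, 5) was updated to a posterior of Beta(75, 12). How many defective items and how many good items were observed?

Beta is conjugate to the binomial likelihood: posterior = Beta(α+s, β+f).
Match parameters: s=75−29=46, f=12−5=7.

46 defective items and 7 good items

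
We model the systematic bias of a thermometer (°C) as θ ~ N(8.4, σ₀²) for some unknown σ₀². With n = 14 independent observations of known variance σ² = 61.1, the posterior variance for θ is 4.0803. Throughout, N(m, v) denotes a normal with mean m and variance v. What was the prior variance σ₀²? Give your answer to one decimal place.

For the Normal–Normal model with known σ², precisions add: τ_n = τ₀ + n/σ².
So 1/σ₀² = 1/4.0803 − 14/61.1 = 0.245080 − 0.229133 = 0.015947.
Hence σ₀² = 1/0.015947 ≈ 62.7.

σ₀² = 62.7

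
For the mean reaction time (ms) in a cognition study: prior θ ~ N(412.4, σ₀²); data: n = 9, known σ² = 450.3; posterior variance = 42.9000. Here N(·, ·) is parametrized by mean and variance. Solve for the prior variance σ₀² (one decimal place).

σ₀² = 300.9

For the Normal–Normal model with known σ², precisions add: τ_n = τ₀ + n/σ².
So 1/σ₀² = 1/42.9000 − 9/450.3 = 0.023310 − 0.019987 = 0.003323.
Hence σ₀² = 1/0.003323 ≈ 300.9.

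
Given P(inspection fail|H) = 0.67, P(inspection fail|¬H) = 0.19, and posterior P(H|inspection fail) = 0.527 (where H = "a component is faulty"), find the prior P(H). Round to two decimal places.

P(H) = 0.24

In odds form, posterior odds = prior odds × likelihood ratio, so prior odds = posterior odds ÷ LR.
Posterior odds = 0.527/(1−0.527) = 1.1142. LR = 0.67/0.19 = 3.5263.
Prior odds = 1.1142/3.5263 = 0.3160, so P(H) = 0.3160/(1+0.3160) ≈ 0.24.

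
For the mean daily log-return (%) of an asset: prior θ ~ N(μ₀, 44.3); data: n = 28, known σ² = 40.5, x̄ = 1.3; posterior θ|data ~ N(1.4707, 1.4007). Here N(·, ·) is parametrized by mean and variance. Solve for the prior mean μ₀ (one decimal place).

μ₀ = 6.7

The posterior mean is a precision-weighted average: μ_n = (τ₀μ₀ + τ_data·x̄)/(τ₀+τ_data), with τ₀=1/σ₀² and τ_data=n/σ².
Here τ₀ = 1/44.3 = 0.022573 and τ_data = 28/40.5 = 0.691358, so τ_n = 0.713931.
Rearranging for μ₀: μ₀ = (μ_n·τ_n − τ_data·x̄)/τ₀ = (1.4707·0.713931 − 0.691358·1.3) / 0.022573 = 0.151213/0.022573 ≈ 6.7.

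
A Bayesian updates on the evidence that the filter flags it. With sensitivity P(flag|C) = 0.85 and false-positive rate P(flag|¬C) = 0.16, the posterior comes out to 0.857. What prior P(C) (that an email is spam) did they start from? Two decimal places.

In odds form, posterior odds = prior odds × likelihood ratio, so prior odds = posterior odds ÷ LR.
Posterior odds = 0.857/(1−0.857) = 5.9930. LR = 0.85/0.16 = 5.3125.
Prior odds = 5.9930/5.3125 = 1.1281, so P(C) = 1.1281/(1+1.1281) ≈ 0.53.

P(C) = 0.53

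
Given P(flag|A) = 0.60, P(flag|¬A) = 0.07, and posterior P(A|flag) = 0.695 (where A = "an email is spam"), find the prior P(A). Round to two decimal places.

Bayes' rule in odds form gives O(A|E) = O(A)·[P(E|A)/P(E|¬A)], hence O(A) = O(A|E)/LR.
Posterior odds = 0.695/(1−0.695) = 2.2787. LR = 0.60/0.07 = 8.5714.
Prior odds = 2.2787/8.5714 = 0.2658, so P(A) = 0.2658/(1+0.2658) ≈ 0.21.

P(A) = 0.21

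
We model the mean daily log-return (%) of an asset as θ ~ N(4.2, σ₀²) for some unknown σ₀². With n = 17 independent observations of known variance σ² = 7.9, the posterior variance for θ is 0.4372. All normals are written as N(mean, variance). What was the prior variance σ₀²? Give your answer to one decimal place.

σ₀² = 7.4

Posterior precision equals prior precision plus data precision: 1/σ_n² = 1/σ₀² + n/σ².
So 1/σ₀² = 1/0.4372 − 17/7.9 = 2.287283 − 2.151899 = 0.135384.
Hence σ₀² = 1/0.135384 ≈ 7.4.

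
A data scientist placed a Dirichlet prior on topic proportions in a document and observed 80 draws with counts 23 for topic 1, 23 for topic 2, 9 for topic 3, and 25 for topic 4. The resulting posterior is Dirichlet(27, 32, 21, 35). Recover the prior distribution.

For a Dirichlet(α) prior with multinomial counts c, the posterior is Dirichlet(α + c) componentwise.
Subtract each count from the matching posterior parameter: 27−23=4, 32−23=9, 21−9=12, 35−25=10.

Dirichlet(4, 9, 12, 10)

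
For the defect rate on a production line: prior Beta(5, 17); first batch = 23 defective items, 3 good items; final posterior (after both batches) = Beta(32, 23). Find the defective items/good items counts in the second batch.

Sequential conjugate updates are equivalent to a single update on the pooled data, so total successes = posterior α − prior α and total failures = posterior β − prior β.
Total across both batches: 32−5=27 defective items, 23−17=6 good items.
Subtract the first batch: 27−23=4 defective items and 6−3=3 good items.

4 defective items and 3 good items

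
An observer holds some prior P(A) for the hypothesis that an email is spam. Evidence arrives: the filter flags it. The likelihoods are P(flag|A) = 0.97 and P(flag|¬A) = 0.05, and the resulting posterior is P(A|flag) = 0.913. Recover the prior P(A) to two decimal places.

P(A) = 0.35

In odds form, posterior odds = prior odds × likelihood ratio, so prior odds = posterior odds ÷ LR.
Posterior odds = 0.913/(1−0.913) = 10.4943. LR = 0.97/0.05 = 19.4000.
Prior odds = 10.4943/19.4000 = 0.5409, so P(A) = 0.5409/(1+0.5409) ≈ 0.35.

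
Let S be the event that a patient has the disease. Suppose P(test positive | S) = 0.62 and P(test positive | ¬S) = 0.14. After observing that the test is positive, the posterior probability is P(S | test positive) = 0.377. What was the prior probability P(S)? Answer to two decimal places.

In odds form, posterior odds = prior odds × likelihood ratio, so prior odds = posterior odds ÷ LR.
Posterior odds = 0.377/(1−0.377) = 0.6051. LR = 0.62/0.14 = 4.4286.
Prior odds = 0.6051/4.4286 = 0.1366, so P(S) = 0.1366/(1+0.1366) ≈ 0.12.

P(S) = 0.12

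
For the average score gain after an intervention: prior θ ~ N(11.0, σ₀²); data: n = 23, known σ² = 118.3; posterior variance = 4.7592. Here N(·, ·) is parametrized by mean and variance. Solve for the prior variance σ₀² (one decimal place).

For the Normal–Normal model with known σ², precisions add: τ_n = τ₀ + n/σ².
So 1/σ₀² = 1/4.7592 − 23/118.3 = 0.210119 − 0.194421 = 0.015698.
Hence σ₀² = 1/0.015698 ≈ 63.7.

σ₀² = 63.7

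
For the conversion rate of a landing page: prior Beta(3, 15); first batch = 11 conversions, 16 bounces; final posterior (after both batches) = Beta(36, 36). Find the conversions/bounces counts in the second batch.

22 conversions and 5 bounces

Sequential conjugate updates are equivalent to a single update on the pooled data, so total successes = posterior α − prior α and total failures = posterior β − prior β.
Total across both batches: 36−3=33 conversions, 36−15=21 bounces.
Subtract the first batch: 33−11=22 conversions and 21−16=5 bounces.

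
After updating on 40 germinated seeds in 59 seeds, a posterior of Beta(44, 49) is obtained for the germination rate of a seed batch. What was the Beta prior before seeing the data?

Beta(4, 30)

A Beta(α, β) prior with s successes and f failures in binomial data gives a Beta(α+s, β+f) posterior.
Subtract the data counts: 44−40=4, 49−19=30.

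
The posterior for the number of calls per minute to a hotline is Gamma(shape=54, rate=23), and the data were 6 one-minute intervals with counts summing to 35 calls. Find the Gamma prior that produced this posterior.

Gamma(shape=19, rate=17)

Gamma–Poisson conjugacy: posterior shape = α + Σxᵢ, posterior rate = β + n.
So α = 54 − 35 = 19 and β = 23 − 6 = 17.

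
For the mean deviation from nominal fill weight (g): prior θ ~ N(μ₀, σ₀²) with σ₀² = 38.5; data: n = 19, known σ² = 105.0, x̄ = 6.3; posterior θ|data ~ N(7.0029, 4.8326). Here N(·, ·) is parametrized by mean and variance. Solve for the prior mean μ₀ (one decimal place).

The posterior mean is a precision-weighted average: μ_n = (τ₀μ₀ + τ_data·x̄)/(τ₀+τ_data), with τ₀=1/σ₀² and τ_data=n/σ².
Here τ₀ = 1/38.5 = 0.025974 and τ_data = 19/105.0 = 0.180952, so τ_n = 0.206926.
Rearranging for μ₀: μ₀ = (μ_n·τ_n − τ_data·x̄)/τ₀ = (7.0029·0.206926 − 0.180952·6.3) / 0.025974 = 0.309084/0.025974 ≈ 11.9.

μ₀ = 11.9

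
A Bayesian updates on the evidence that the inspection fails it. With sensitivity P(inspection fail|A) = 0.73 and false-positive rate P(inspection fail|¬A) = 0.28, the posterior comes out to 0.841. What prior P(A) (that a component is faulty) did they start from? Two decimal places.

P(A) = 0.67

Bayes' rule in odds form gives O(A|E) = O(A)·[P(E|A)/P(E|¬A)], hence O(A) = O(A|E)/LR.
Posterior odds = 0.841/(1−0.841) = 5.2893. LR = 0.73/0.28 = 2.6071.
Prior odds = 5.2893/2.6071 = 2.0288, so P(A) = 2.0288/(1+2.0288) ≈ 0.67.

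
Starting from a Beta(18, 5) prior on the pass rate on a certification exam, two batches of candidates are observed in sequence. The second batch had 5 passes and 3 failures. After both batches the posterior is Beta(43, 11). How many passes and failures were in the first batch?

20 passes and 3 failures

Sequential conjugate updates are equivalent to a single update on the pooled data, so total successes = posterior α − prior α and total failures = posterior β − prior β.
Total across both batches: 43−18=25 passes, 11−5=6 failures.
Subtract the second batch: 25−5=20 passes and 6−3=3 failures.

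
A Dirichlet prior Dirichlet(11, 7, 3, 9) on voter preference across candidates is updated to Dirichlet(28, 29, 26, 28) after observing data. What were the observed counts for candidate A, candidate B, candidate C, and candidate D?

For a Dirichlet(α) prior with multinomial counts c, the posterior is Dirichlet(α + c) componentwise.
Counts are posterior − prior componentwise: 28−11=17, 29−7=22, 26−3=23, 28−9=19.

counts (17, 22, 23, 19)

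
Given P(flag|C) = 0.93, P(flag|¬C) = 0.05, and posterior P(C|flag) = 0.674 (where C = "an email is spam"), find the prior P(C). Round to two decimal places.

P(C) = 0.10

In odds form, posterior odds = prior odds × likelihood ratio, so prior odds = posterior odds ÷ LR.
Posterior odds = 0.674/(1−0.674) = 2.0675. LR = 0.93/0.05 = 18.6000.
Prior odds = 2.0675/18.6000 = 0.1112, so P(C) = 0.1112/(1+0.1112) ≈ 0.10.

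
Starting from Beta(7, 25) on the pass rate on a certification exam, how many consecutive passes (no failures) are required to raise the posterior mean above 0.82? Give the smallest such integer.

After k passes and 0 failures the posterior is Beta(7+k, 25), with mean (7+k)/(7+25+k).
Set (7+k)/(32+k) > 0.82 and solve: k > (0.82·32 − 7)/(1 − 0.82) = 106.889.
The smallest integer exceeding 106.889 is 107, and checking k=107: (114)/(139) = 0.8201 > 0.82.

k = 107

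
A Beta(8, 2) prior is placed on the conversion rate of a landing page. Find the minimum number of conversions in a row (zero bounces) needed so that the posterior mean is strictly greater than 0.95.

After k conversions and 0 bounces the posterior is Beta(8+k, 2), with mean (8+k)/(8+2+k).
Set (8+k)/(10+k) > 0.95 and solve: k > (0.95·10 − 8)/(1 − 0.95) = 30.000.
The smallest integer exceeding 30.000 is 31, and checking k=31: (39)/(41) = 0.9512 > 0.95.

k = 31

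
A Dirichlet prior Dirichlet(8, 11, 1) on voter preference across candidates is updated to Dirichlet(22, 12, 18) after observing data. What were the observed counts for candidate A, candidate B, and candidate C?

For a Dirichlet(α) prior with multinomial counts c, the posterior is Dirichlet(α + c) componentwise.
Counts are posterior − prior componentwise: 22−8=14, 12−11=1, 18−1=17.

counts (14, 1, 17)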